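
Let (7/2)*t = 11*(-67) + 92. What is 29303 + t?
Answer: 203831/7 ≈ 29119.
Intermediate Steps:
t = -1290/7 (t = 2*(11*(-67) + 92)/7 = 2*(-737 + 92)/7 = (2/7)*(-645) = -1290/7 ≈ -184.29)
29303 + t = 29303 - 1290/7 = 203831/7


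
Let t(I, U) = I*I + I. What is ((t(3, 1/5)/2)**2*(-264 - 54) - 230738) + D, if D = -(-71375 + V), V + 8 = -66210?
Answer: -104593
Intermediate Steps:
V = -66218 (V = -8 - 66210 = -66218)
t(I, U) = I + I**2 (t(I, U) = I**2 + I = I + I**2)
D = 137593 (D = -(-71375 - 66218) = -1*(-137593) = 137593)
((t(3, 1/5)/2)**2*(-264 - 54) - 230738) + D = (((3*(1 + 3))/2)**2*(-264 - 54) - 230738) + 137593 = (((3*4)*(1/2))**2*(-318) - 230738) + 137593 = ((12*(1/2))**2*(-318) - 230738) + 137593 = (6**2*(-318) - 230738) + 137593 = (36*(-318) - 230738) + 137593 = (-11448 - 230738) + 137593 = -242186 + 137593 = -104593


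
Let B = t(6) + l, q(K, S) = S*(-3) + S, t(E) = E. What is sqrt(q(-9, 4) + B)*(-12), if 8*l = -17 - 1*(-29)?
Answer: -6*I*sqrt(2) ≈ -8.4853*I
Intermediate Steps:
l = 3/2 (l = (-17 - 1*(-29))/8 = (-17 + 29)/8 = (1/8)*12 = 3/2 ≈ 1.5000)
q(K, S) = -2*S (q(K, S) = -3*S + S = -2*S)
B = 15/2 (B = 6 + 3/2 = 15/2 ≈ 7.5000)
sqrt(q(-9, 4) + B)*(-12) = sqrt(-2*4 + 15/2)*(-12) = sqrt(-8 + 15/2)*(-12) = sqrt(-1/2)*(-12) = (I*sqrt(2)/2)*(-12) = -6*I*sqrt(2)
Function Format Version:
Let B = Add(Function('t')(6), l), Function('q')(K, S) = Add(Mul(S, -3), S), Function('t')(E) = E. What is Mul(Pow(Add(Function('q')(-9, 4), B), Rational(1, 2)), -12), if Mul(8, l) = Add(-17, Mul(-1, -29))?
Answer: Mul(-6, I, Pow(2, Rational(1, 2))) ≈ Mul(-8.4853, I)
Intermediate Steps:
l = Rational(3, 2) (l = Mul(Rational(1, 8), Add(-17, Mul(-1, -29))) = Mul(Rational(1, 8), Add(-17, 29)) = Mul(Rational(1, 8), 12) = Rational(3, 2) ≈ 1.5000)
Function('q')(K, S) = Mul(-2, S) (Function('q')(K, S) = Add(Mul(-3, S), S) = Mul(-2, S))
B = Rational(15, 2) (B = Add(6, Rational(3, 2)) = Rational(15, 2) ≈ 7.5000)
Mul(Pow(Add(Function('q')(-9, 4), B), Rational(1, 2)), -12) = Mul(Pow(Add(Mul(-2, 4), Rational(15, 2)), Rational(1, 2)), -12) = Mul(Pow(Add(-8, Rational(15, 2)), Rational(1, 2)), -12) = Mul(Pow(Rational(-1, 2), Rational(1, 2)), -12) = Mul(Mul(Rational(1, 2), I, Pow(2, Rational(1, 2))), -12) = Mul(-6, I, Pow(2, Rational(1, 2)))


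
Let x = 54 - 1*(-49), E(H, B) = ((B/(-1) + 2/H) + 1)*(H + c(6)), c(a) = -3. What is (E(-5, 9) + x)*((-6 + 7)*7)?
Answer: 5957/5 ≈ 1191.4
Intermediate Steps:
E(H, B) = (-3 + H)*(1 - B + 2/H) (E(H, B) = ((B/(-1) + 2/H) + 1)*(H - 3) = ((B*(-1) + 2/H) + 1)*(-3 + H) = ((-B + 2/H) + 1)*(-3 + H) = (1 - B + 2/H)*(-3 + H) = (-3 + H)*(1 - B + 2/H))
x = 103 (x = 54 + 49 = 103)
(E(-5, 9) + x)*((-6 + 7)*7) = ((-1 - 5 - 6/(-5) + 3*9 - 1*9*(-5)) + 103)*((-6 + 7)*7) = ((-1 - 5 - 6*(-⅕) + 27 + 45) + 103)*(1*7) = ((-1 - 5 + 6/5 + 27 + 45) + 103)*7 = (336/5 + 103)*7 = (851/5)*7 = 5957/5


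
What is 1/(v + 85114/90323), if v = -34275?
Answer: -90323/3095735711 ≈ -2.9177e-5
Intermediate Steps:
1/(v + 85114/90323) = 1/(-34275 + 85114/90323) = 1/(-3095735711/90323) = -90323/3095735711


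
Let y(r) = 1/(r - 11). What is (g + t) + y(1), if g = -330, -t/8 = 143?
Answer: -14741/10 ≈ -1474.1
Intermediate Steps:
t = -1144 (t = -8*143 = -1144)
y(r) = 1/(-11 + r)
(g + t) + y(1) = (-330 - 1144) + 1/(-11 + 1) = -1474 + 1/(-10) = -1474 - ⅒ = -14741/10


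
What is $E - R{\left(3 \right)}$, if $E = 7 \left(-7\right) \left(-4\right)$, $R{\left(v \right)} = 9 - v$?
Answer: $190$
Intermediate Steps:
$E = 196$ ($E = \left(-49\right) \left(-4\right) = 196$)
$E - R{\left(3 \right)} = 196 - \left(9 - 3\right) = 196 - 6 = 190$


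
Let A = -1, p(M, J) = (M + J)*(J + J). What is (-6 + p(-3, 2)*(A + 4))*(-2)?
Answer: 36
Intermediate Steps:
p(M, J) = 2*J*(J + M) (p(M, J) = (J + M)*(2*J) = 2*J*(J + M))
(-6 + p(-3, 2)*(A + 4))*(-2) = (-6 + (2*2*(2 - 3))*(-1 + 4))*(-2) = (-6 + (2*2*(-1))*3)*(-2) = (-6 - 4*3)*(-2) = (-6 - 12)*(-2) = -18*(-2) = 36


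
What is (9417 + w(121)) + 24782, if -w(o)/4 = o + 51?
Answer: 33511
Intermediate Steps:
w(o) = -204 - 4*o (w(o) = -4*(o + 51) = -4*(51 + o) = -204 - 4*o)
(9417 + w(121)) + 24782 = (9417 + (-204 - 4*121)) + 24782 = (9417 + (-204 - 484)) + 24782 = (9417 - 688) + 24782 = 8729 + 24782 = 33511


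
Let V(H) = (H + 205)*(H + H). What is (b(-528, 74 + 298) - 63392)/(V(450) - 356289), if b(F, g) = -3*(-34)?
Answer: -63290/233211 ≈ -0.27139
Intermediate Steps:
b(F, g) = 102
V(H) = 2*H*(205 + H) (V(H) = (205 + H)*(2*H) = 2*H*(205 + H))
(b(-528, 74 + 298) - 63392)/(V(450) - 356289) = (102 - 63392)/(2*450*(205 + 450) - 356289) = -63290/(2*450*655 - 356289) = -63290/(589500 - 356289) = -63290/233211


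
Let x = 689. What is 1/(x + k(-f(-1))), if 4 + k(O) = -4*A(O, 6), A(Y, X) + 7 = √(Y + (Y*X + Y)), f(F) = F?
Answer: 713/508241 + 8*√2/508241 ≈ 0.0014251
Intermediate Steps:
A(Y, X) = -7 + √(2*Y + X*Y) (A(Y, X) = -7 + √(Y + (Y*X + Y)) = -7 + √(Y + (X*Y + Y)) = -7 + √(Y + (Y + X*Y)) = -7 + √(2*Y + X*Y))
k(O) = 24 - 8*√2*√O (k(O) = -4 - 4*(-7 + √(O*(2 + 6))) = -4 - 4*(-7 + √(O*8)) = -4 - 4*(-7 + √(8*O)) = -4 - 4*(-7 + 2*√2*√O) = -4 + (28 - 8*√2*√O) = 24 - 8*√2*√O)
1/(x + k(-f(-1))) = 1/(689 + (24 - 8*√2*√(-1*(-1)))) = 1/(689 + (24 - 8*√2*√1)) = 1/(689 + (24 - 8*√2*1)) = 1/(689 + (24 - 8*√2)) = 1/(713 - 8*√2)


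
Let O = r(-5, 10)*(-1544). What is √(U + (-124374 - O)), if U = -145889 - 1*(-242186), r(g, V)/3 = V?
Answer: 3*√2027 ≈ 135.07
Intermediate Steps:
r(g, V) = 3*V
O = -46320 (O = (3*10)*(-1544) = 30*(-1544) = -46320)
U = 96297 (U = -145889 + 242186 = 96297)
√(U + (-124374 - O)) = √(96297 + (-124374 - 1*(-46320))) = √(96297 + (-124374 + 46320)) = √(96297 - 78054) = √18243 = 3*√2027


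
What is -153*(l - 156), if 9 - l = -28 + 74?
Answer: 29529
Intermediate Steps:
l = -37 (l = 9 - (-28 + 74) = 9 - 1*46 = 9 - 46 = -37)
-153*(l - 156) = -153*(-37 - 156) = -153*(-193) = 29529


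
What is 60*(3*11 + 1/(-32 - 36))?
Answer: 33645/17 ≈ 1979.1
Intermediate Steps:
60*(3*11 + 1/(-32 - 36)) = 60*(33 + 1/(-68)) = 60*(33 - 1/68) = 60*(2243/68) = 33645/17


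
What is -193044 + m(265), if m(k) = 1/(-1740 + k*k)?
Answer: -13220618339/68485 ≈ -1.9304e+5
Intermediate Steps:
m(k) = 1/(-1740 + k²)
-193044 + m(265) = -193044 + 1/(-1740 + 265²) = -193044 + 1/(-1740 + 70225) = -193044 + 1/68485 = -13220618339/68485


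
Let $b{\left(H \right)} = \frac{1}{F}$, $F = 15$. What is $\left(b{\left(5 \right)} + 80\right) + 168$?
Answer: $\frac{3721}{15} \approx 248.07$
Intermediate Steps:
$b{\left(H \right)} = \frac{1}{15}$
$\left(b{\left(5 \right)} + 80\right) + 168 = \left(\frac{1}{15} + 80\right) + 168 = \frac{1201}{15} + 168 = \frac{3721}{15}$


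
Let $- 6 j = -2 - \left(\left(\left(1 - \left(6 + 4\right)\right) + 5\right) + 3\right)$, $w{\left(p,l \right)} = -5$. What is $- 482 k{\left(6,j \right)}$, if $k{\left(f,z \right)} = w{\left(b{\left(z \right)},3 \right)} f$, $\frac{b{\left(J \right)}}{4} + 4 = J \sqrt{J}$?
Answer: $14460$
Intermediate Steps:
$b{\left(J \right)} = -16 + 4 J^{\frac{3}{2}}$ ($b{\left(J \right)} = -16 + 4 J \sqrt{J} = -16 + 4 J^{\frac{3}{2}}$)
$j = \frac{1}{6}$ ($j = - \frac{-2 - \left(\left(\left(1 - \left(6 + 4\right)\right) + 5\right) + 3\right)}{6} = - \frac{-2 - \left(\left(\left(1 - 10\right) + 5\right) + 3\right)}{6} = - \frac{-2 - \left(\left(-9 + 5\right) + 3\right)}{6} = - \frac{-2 - \left(-4 + 3\right)}{6} = - \frac{-2 - -1}{6} = - \frac{-2 + 1}{6} = \left(- \frac{1}{6}\right) \left(-1\right) = \frac{1}{6} \approx 0.16667$)
$k{\left(f,z \right)} = - 5 f$
$- 482 k{\left(6,j \right)} = - 482 \left(\left(-5\right) 6\right) = \left(-482\right) \left(-30\right) = 14460$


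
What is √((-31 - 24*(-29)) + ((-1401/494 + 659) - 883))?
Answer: √106927782/494 ≈ 20.932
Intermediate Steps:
√((-31 - 24*(-29)) + ((-1401/494 + 659) - 883)) = √((-31 + 696) + ((-1401*1/494 + 659) - 883)) = √(665 + ((-1401/494 + 659) - 883)) = √(665 + (324145/494 - 883)) = √(665 - 112057/494) = √(216453/494) = √106927782/494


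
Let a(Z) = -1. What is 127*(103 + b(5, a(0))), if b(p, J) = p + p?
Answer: 14351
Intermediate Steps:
b(p, J) = 2*p
127*(103 + b(5, a(0))) = 127*(103 + 2*5) = 127*(103 + 10) = 127*113 = 14351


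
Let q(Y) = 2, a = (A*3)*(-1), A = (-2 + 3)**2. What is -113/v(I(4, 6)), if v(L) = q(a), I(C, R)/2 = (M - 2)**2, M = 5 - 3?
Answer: -113/2 ≈ -56.500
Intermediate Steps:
M = 2
I(C, R) = 0 (I(C, R) = 2*(2 - 2)**2 = 2*0**2 = 2*0 = 0)
A = 1 (A = 1**2 = 1)
a = -3 (a = (1*3)*(-1) = 3*(-1) = -3)
v(L) = 2
-113/v(I(4, 6)) = -113/2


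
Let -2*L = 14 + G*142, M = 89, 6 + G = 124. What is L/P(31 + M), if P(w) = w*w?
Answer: -559/960 ≈ -0.58229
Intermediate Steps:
G = 118 (G = -6 + 124 = 118)
L = -8385 (L = -(14 + 118*142)/2 = -(14 + 16756)/2 = -½*16770 = -8385)
P(w) = w²
L/P(31 + M) = -8385/(31 + 89)² = -8385/(120²) = -8385/14400 = -8385*1/14400 = -559/960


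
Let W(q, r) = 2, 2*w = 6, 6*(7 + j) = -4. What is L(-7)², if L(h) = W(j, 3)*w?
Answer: 36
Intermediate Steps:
j = -23/3 (j = -7 + (⅙)*(-4) = -7 - ⅔ = -23/3 ≈ -7.6667)
w = 3 (w = (½)*6 = 3)
L(h) = 6 (L(h) = 2*3 = 6)
L(-7)² = 6² = 36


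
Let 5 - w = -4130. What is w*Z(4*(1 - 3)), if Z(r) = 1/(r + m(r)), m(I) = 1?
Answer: -4135/7 ≈ -590.71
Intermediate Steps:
w = 4135 (w = 5 - 1*(-4130) = 5 + 4130 = 4135)
Z(r) = 1/(1 + r) (Z(r) = 1/(r + 1) = 1/(1 + r))
w*Z(4*(1 - 3)) = 4135/(1 + 4*(1 - 3)) = 4135/(1 + 4*(-2)) = 4135/(1 - 8) = 4135/(-7) = 4135*(-⅐) = -4135/7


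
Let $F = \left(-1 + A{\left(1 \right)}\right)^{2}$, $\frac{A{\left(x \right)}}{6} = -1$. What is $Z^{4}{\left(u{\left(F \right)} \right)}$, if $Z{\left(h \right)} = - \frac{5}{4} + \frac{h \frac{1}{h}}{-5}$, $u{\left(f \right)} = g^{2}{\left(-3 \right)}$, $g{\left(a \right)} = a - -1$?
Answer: $\frac{707281}{160000} \approx 4.4205$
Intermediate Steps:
$A{\left(x \right)} = -6$ ($A{\left(x \right)} = 6 \left(-1\right) = -6$)
$g{\left(a \right)} = 1 + a$ ($g{\left(a \right)} = a + 1 = 1 + a$)
$F = 49$ ($F = \left(-1 - 6\right)^{2} = \left(-7\right)^{2} = 49$)
$u{\left(f \right)} = 4$ ($u{\left(f \right)} = \left(1 - 3\right)^{2} = \left(-2\right)^{2} = 4$)
$Z{\left(h \right)} = - \frac{29}{20}$ ($Z{\left(h \right)} = \left(-5\right) \frac{1}{4} + 1 \left(- \frac{1}{5}\right) = - \frac{5}{4} - \frac{1}{5} = - \frac{29}{20}$)
$Z^{4}{\left(u{\left(F \right)} \right)} = \left(- \frac{29}{20}\right)^{4} = \frac{707281}{160000}$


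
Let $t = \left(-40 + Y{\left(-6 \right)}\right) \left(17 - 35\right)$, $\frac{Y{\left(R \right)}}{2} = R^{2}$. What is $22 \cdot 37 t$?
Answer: $-468864$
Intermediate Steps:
$Y{\left(R \right)} = 2 R^{2}$
$t = -576$ ($t = \left(-40 + 2 \left(-6\right)^{2}\right) \left(17 - 35\right) = \left(-40 + 2 \cdot 36\right) \left(-18\right) = \left(-40 + 72\right) \left(-18\right) = 32 \left(-18\right) = -576$)
$22 \cdot 37 t = 22 \cdot 37 \left(-576\right) = 814 \left(-576\right) = -468864$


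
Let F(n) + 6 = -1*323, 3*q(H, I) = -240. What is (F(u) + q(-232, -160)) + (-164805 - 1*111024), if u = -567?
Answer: -276238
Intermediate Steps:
q(H, I) = -80 (q(H, I) = (⅓)*(-240) = -80)
F(n) = -329 (F(n) = -6 - 1*323 = -6 - 323 = -329)
(F(u) + q(-232, -160)) + (-164805 - 1*111024) = (-329 - 80) + (-164805 - 1*111024) = -409 + (-164805 - 111024) = -409 - 275829 = -276238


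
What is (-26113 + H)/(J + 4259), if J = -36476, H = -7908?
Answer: 34021/32217 ≈ 1.0560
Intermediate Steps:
(-26113 + H)/(J + 4259) = (-26113 - 7908)/(-36476 + 4259) = -34021/(-32217) = -34021*(-1/32217) = 34021/32217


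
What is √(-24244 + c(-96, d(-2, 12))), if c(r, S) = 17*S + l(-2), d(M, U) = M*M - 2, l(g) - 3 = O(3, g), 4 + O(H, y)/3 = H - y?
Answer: 2*I*√6051 ≈ 155.58*I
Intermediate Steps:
O(H, y) = -12 - 3*y + 3*H (O(H, y) = -12 + 3*(H - y) = -12 + (-3*y + 3*H) = -12 - 3*y + 3*H)
l(g) = -3*g (l(g) = 3 + (-12 - 3*g + 3*3) = 3 + (-12 - 3*g + 9) = 3 + (-3 - 3*g) = -3*g)
d(M, U) = -2 + M² (d(M, U) = M² - 2 = -2 + M²)
c(r, S) = 6 + 17*S (c(r, S) = 17*S - 3*(-2) = 17*S + 6 = 6 + 17*S)
√(-24244 + c(-96, d(-2, 12))) = √(-24244 + (6 + 17*(-2 + (-2)²))) = √(-24244 + (6 + 17*(-2 + 4))) = √(-24244 + (6 + 17*2)) = √(-24244 + (6 + 34)) = √(-24244 + 40) = √(-24204) = 2*I*√6051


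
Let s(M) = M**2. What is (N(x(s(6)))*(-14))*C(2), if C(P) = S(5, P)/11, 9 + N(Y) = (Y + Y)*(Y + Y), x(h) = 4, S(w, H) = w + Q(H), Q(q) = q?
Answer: -490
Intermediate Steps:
S(w, H) = H + w (S(w, H) = w + H = H + w)
N(Y) = -9 + 4*Y**2 (N(Y) = -9 + (Y + Y)*(Y + Y) = -9 + (2*Y)*(2*Y) = -9 + 4*Y**2)
C(P) = 5/11 + P/11 (C(P) = (P + 5)/11 = (5 + P)*(1/11) = 5/11 + P/11)
(N(x(s(6)))*(-14))*C(2) = ((-9 + 4*4**2)*(-14))*(5/11 + (1/11)*2) = ((-9 + 4*16)*(-14))*(5/11 + 2/11) = ((-9 + 64)*(-14))*(7/11) = (55*(-14))*(7/11) = -770*7/11 = -490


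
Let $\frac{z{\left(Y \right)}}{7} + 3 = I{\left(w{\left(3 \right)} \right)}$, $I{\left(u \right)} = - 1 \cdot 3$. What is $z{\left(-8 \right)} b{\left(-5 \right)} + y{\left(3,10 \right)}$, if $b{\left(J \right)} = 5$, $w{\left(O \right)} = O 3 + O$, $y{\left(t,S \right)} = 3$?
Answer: $-207$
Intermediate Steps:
$w{\left(O \right)} = 4 O$ ($w{\left(O \right)} = 3 O + O = 4 O$)
$I{\left(u \right)} = -3$ ($I{\left(u \right)} = \left(-1\right) 3 = -3$)
$z{\left(Y \right)} = -42$ ($z{\left(Y \right)} = -21 + 7 \left(-3\right) = -21 - 21 = -42$)
$z{\left(-8 \right)} b{\left(-5 \right)} + y{\left(3,10 \right)} = \left(-42\right) 5 + 3 = -210 + 3 = -207$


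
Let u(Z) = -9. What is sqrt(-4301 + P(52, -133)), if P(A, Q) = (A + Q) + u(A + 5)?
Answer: I*sqrt(4391) ≈ 66.265*I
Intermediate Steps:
P(A, Q) = -9 + A + Q (P(A, Q) = (A + Q) - 9 = -9 + A + Q)
sqrt(-4301 + P(52, -133)) = sqrt(-4301 + (-9 + 52 - 133)) = sqrt(-4301 - 90) = sqrt(-4391) = I*sqrt(4391)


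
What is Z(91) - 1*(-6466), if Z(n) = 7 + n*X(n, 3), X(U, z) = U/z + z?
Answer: 28519/3 ≈ 9506.3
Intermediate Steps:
X(U, z) = z + U/z
Z(n) = 7 + n*(3 + n/3)
Z(91) - 1*(-6466) = (7 + (⅓)*91*(9 + 91)) - 1*(-6466) = (7 + (⅓)*91*100) + 6466 = (7 + 9100/3) + 6466 = 9121/3 + 6466 = 28519/3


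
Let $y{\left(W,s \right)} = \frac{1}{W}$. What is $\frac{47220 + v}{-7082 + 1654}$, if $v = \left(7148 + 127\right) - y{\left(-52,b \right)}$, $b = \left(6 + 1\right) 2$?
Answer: $- \frac{2833741}{282256} \approx -10.04$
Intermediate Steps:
$b = 14$ ($b = 7 \cdot 2 = 14$)
$v = \frac{378301}{52}$ ($v = \left(7148 + 127\right) - \frac{1}{-52} = 7275 - - \frac{1}{52} = 7275 + \frac{1}{52} = \frac{378301}{52} \approx 7275.0$)
$\frac{47220 + v}{-7082 + 1654} = \frac{47220 + \frac{378301}{52}}{-7082 + 1654} = \frac{2833741}{52 \left(-5428\right)} = \frac{2833741}{52} \left(- \frac{1}{5428}\right) = - \frac{2833741}{282256}$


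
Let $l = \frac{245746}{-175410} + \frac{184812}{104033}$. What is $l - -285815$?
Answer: $\frac{2607840726240626}{9124214265} \approx 2.8582 \cdot 10^{5}$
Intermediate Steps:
$l = \frac{3426089651}{9124214265}$ ($l = 245746 \left(- \frac{1}{175410}\right) + 184812 \cdot \frac{1}{104033} = - \frac{122873}{87705} + \frac{184812}{104033} = \frac{3426089651}{9124214265} \approx 0.37549$)
$l - -285815 = \frac{3426089651}{9124214265} - -285815 = \frac{3426089651}{9124214265} + 285815 = \frac{2607840726240626}{9124214265}$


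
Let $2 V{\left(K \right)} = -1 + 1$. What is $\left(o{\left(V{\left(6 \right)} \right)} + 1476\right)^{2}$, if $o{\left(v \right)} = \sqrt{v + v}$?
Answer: $2178576$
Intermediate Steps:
$V{\left(K \right)} = 0$ ($V{\left(K \right)} = \frac{-1 + 1}{2} = \frac{1}{2} \cdot 0 = 0$)
$o{\left(v \right)} = \sqrt{2} \sqrt{v}$ ($o{\left(v \right)} = \sqrt{2 v} = \sqrt{2} \sqrt{v}$)
$\left(o{\left(V{\left(6 \right)} \right)} + 1476\right)^{2} = \left(\sqrt{2} \sqrt{0} + 1476\right)^{2} = \left(\sqrt{2} \cdot 0 + 1476\right)^{2} = \left(0 + 1476\right)^{2} = 1476^{2} = 2178576$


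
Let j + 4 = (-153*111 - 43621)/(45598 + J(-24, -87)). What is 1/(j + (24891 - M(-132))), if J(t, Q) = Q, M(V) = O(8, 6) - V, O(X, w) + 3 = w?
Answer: 45511/1126427668 ≈ 4.0403e-5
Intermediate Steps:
O(X, w) = -3 + w
M(V) = 3 - V (M(V) = (-3 + 6) - V = 3 - V)
j = -242648/45511 (j = -4 + (-153*111 - 43621)/(45598 - 87) = -4 + (-16983 - 43621)/45511 = -4 - 60604*1/45511 = -4 - 60604/45511 = -242648/45511 ≈ -5.3316)
1/(j + (24891 - M(-132))) = 1/(-242648/45511 + (24891 - (3 - 1*(-132)))) = 1/(-242648/45511 + (24891 - (3 + 132))) = 1/(-242648/45511 + (24891 - 1*135)) = 1/(-242648/45511 + (24891 - 135)) = 1/(-242648/45511 + 24756) = 1/(1126427668/45511) = 45511/1126427668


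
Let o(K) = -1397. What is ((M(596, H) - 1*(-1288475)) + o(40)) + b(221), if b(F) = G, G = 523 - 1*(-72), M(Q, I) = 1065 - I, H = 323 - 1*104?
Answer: 1288519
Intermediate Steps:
H = 219 (H = 323 - 104 = 219)
G = 595 (G = 523 + 72 = 595)
b(F) = 595
((M(596, H) - 1*(-1288475)) + o(40)) + b(221) = (((1065 - 1*219) - 1*(-1288475)) - 1397) + 595 = (((1065 - 219) + 1288475) - 1397) + 595 = ((846 + 1288475) - 1397) + 595 = (1289321 - 1397) + 595 = 1287924 + 595 = 1288519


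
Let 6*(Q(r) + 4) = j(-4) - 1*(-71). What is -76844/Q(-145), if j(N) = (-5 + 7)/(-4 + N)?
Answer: -1844256/187 ≈ -9862.3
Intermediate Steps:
j(N) = 2/(-4 + N)
Q(r) = 187/24 (Q(r) = -4 + (2/(-4 - 4) - 1*(-71))/6 = -4 + (2/(-8) + 71)/6 = -4 + (2*(-⅛) + 71)/6 = -4 + (-¼ + 71)/6 = -4 + (⅙)*(283/4) = -4 + 283/24 = 187/24)
-76844/Q(-145) = -76844/187/24 = -76844*24/187 = -1844256/187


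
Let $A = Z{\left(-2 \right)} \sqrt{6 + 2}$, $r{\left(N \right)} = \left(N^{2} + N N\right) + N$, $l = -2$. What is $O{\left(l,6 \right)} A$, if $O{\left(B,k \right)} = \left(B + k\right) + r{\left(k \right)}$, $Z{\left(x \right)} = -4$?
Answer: $- 656 \sqrt{2} \approx -927.72$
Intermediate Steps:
$r{\left(N \right)} = N + 2 N^{2}$ ($r{\left(N \right)} = \left(N^{2} + N^{2}\right) + N = 2 N^{2} + N = N + 2 N^{2}$)
$O{\left(B,k \right)} = B + k + k \left(1 + 2 k\right)$ ($O{\left(B,k \right)} = \left(B + k\right) + k \left(1 + 2 k\right) = B + k + k \left(1 + 2 k\right)$)
$A = - 8 \sqrt{2}$ ($A = - 4 \sqrt{6 + 2} = - 4 \sqrt{8} = - 4 \cdot 2 \sqrt{2} = - 8 \sqrt{2} \approx -11.314$)
$O{\left(l,6 \right)} A = \left(-2 + 6 + 6 \left(1 + 2 \cdot 6\right)\right) \left(- 8 \sqrt{2}\right) = \left(-2 + 6 + 6 \left(1 + 12\right)\right) \left(- 8 \sqrt{2}\right) = \left(-2 + 6 + 6 \cdot 13\right) \left(- 8 \sqrt{2}\right) = \left(-2 + 6 + 78\right) \left(- 8 \sqrt{2}\right) = 82 \left(- 8 \sqrt{2}\right) = - 656 \sqrt{2}$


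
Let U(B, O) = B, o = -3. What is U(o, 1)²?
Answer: 9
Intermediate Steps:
U(o, 1)² = (-3)² = 9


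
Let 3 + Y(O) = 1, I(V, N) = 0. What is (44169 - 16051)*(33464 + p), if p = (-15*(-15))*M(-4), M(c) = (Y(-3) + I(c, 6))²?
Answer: 966246952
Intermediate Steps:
Y(O) = -2 (Y(O) = -3 + 1 = -2)
M(c) = 4 (M(c) = (-2 + 0)² = (-2)² = 4)
p = 900 (p = -15*(-15)*4 = 225*4 = 900)
(44169 - 16051)*(33464 + p) = (44169 - 16051)*(33464 + 900) = 28118*34364 = 966246952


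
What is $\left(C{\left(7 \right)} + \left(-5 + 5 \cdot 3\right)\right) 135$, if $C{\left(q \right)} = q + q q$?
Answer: $8910$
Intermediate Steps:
$C{\left(q \right)} = q + q^{2}$
$\left(C{\left(7 \right)} + \left(-5 + 5 \cdot 3\right)\right) 135 = \left(7 \left(1 + 7\right) + \left(-5 + 5 \cdot 3\right)\right) 135 = \left(7 \cdot 8 + \left(-5 + 15\right)\right) 135 = \left(56 + 10\right) 135 = 66 \cdot 135 = 8910$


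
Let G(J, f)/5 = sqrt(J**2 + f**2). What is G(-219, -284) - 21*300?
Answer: -6300 + 5*sqrt(128617) ≈ -4506.8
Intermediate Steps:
G(J, f) = 5*sqrt(J**2 + f**2)
G(-219, -284) - 21*300 = 5*sqrt((-219)**2 + (-284)**2) - 21*300 = 5*sqrt(47961 + 80656) - 1*6300 = 5*sqrt(128617) - 6300 = -6300 + 5*sqrt(128617)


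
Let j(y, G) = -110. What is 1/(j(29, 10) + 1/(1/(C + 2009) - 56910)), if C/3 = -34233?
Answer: -5730267901/630329569800 ≈ -0.0090909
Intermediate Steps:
C = -102699 (C = 3*(-34233) = -102699)
1/(j(29, 10) + 1/(1/(C + 2009) - 56910)) = 1/(-110 + 1/(1/(-102699 + 2009) - 56910)) = 1/(-110 + 1/(1/(-100690) - 56910)) = 1/(-110 + 1/(-1/100690 - 56910)) = 1/(-110 + 1/(-5730267901/100690)) = 1/(-110 - 100690/5730267901) = 1/(-630329569800/5730267901) = -5730267901/630329569800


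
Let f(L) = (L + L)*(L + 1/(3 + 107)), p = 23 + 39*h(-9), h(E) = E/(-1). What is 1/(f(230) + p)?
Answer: 11/1167960 ≈ 9.4181e-6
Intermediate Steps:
h(E) = -E (h(E) = E*(-1) = -E)
p = 374 (p = 23 + 39*(-1*(-9)) = 23 + 39*9 = 23 + 351 = 374)
f(L) = 2*L*(1/110 + L) (f(L) = (2*L)*(L + 1/110) = (2*L)*(1/110 + L) = 2*L*(1/110 + L))
1/(f(230) + p) = 1/((1/55)*230*(1 + 110*230) + 374) = 1/((1/55)*230*(1 + 25300) + 374) = 1/((1/55)*230*25301 + 374) = 1/(1163846/11 + 374) = 1/(1167960/11) = 11/1167960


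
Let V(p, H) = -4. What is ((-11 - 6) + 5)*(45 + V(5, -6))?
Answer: -492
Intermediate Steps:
((-11 - 6) + 5)*(45 + V(5, -6)) = ((-11 - 6) + 5)*(45 - 4) = (-17 + 5)*41 = -12*41 = -492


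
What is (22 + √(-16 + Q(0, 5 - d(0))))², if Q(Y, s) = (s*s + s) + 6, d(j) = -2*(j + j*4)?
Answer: 504 + 88*√5 ≈ 700.77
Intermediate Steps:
d(j) = -10*j (d(j) = -2*(j + 4*j) = -10*j)
Q(Y, s) = 6 + s + s² (Q(Y, s) = (s² + s) + 6 = (s + s²) + 6 = 6 + s + s²)
(22 + √(-16 + Q(0, 5 - d(0))))² = (22 + √(-16 + (6 + (5 - (-10)*0) + (5 - (-10)*0)²)))² = (22 + √(-16 + (6 + (5 - 1*0) + (5 - 1*0)²)))² = (22 + √(-16 + (6 + (5 + 0) + (5 + 0)²)))² = (22 + √(-16 + (6 + 5 + 5²)))² = (22 + √(-16 + (6 + 5 + 25)))² = (22 + √(-16 + 36))² = (22 + √20)² = (22 + 2*√5)²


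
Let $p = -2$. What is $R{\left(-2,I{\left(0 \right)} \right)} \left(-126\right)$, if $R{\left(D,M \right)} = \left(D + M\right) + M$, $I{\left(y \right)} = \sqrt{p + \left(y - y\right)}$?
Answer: $252 - 252 i \sqrt{2} \approx 252.0 - 356.38 i$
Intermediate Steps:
$I{\left(y \right)} = i \sqrt{2}$ ($I{\left(y \right)} = \sqrt{-2 + \left(y - y\right)} = \sqrt{-2 + 0} = \sqrt{-2} = i \sqrt{2}$)
$R{\left(D,M \right)} = D + 2 M$
$R{\left(-2,I{\left(0 \right)} \right)} \left(-126\right) = \left(-2 + 2 i \sqrt{2}\right) \left(-126\right) = 252 - 252 i \sqrt{2}$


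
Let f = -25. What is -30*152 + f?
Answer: -4585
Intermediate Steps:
-30*152 + f = -30*152 - 25 = -4560 - 25 = -4585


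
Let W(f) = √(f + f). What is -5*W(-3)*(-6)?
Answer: 30*I*√6 ≈ 73.485*I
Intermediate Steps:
W(f) = √2*√f (W(f) = √(2*f) = √2*√f)
-5*W(-3)*(-6) = -5*√2*√(-3)*(-6) = -5*√2*I*√3*(-6) = -5*I*√6*(-6) = 30*I*√6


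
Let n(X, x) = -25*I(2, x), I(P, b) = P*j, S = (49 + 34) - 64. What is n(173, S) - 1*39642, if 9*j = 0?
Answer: -39642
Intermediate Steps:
j = 0 (j = (1/9)*0 = 0)
S = 19 (S = 83 - 64 = 19)
I(P, b) = 0 (I(P, b) = P*0 = 0)
n(X, x) = 0 (n(X, x) = -25*0 = 0)
n(173, S) - 1*39642 = 0 - 1*39642 = 0 - 39642 = -39642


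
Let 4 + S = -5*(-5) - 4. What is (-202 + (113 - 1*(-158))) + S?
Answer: 86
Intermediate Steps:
S = 17 (S = -4 + (-5*(-5) - 4) = -4 + (25 - 4) = -4 + 21 = 17)
(-202 + (113 - 1*(-158))) + S = (-202 + (113 - 1*(-158))) + 17 = (-202 + (113 + 158)) + 17 = (-202 + 271) + 17 = 69 + 17 = 86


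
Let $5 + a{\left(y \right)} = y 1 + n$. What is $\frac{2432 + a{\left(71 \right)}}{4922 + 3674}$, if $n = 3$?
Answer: $\frac{2501}{8596} \approx 0.29095$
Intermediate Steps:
$a{\left(y \right)} = -2 + y$ ($a{\left(y \right)} = -5 + \left(y 1 + 3\right) = -5 + \left(y + 3\right) = -5 + \left(3 + y\right) = -2 + y$)
$\frac{2432 + a{\left(71 \right)}}{4922 + 3674} = \frac{2432 + \left(-2 + 71\right)}{4922 + 3674} = \frac{2432 + 69}{8596} = 2501 \cdot \frac{1}{8596} = \frac{2501}{8596}$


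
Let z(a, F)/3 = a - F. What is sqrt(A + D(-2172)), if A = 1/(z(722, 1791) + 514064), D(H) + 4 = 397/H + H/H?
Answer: I*sqrt(979636181234101419)/554790702 ≈ 1.784*I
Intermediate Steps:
z(a, F) = -3*F + 3*a (z(a, F) = 3*(a - F) = -3*F + 3*a)
D(H) = -3 + 397/H (D(H) = -4 + (397/H + H/H) = -4 + (397/H + 1) = -4 + (1 + 397/H) = -3 + 397/H)
A = 1/510857 (A = 1/((-3*1791 + 3*722) + 514064) = 1/((-5373 + 2166) + 514064) = 1/(-3207 + 514064) = 1/510857 ≈ 1.9575e-6)
sqrt(A + D(-2172)) = sqrt(1/510857 + (-3 + 397/(-2172))) = sqrt(1/510857 + (-3 + 397*(-1/2172))) = sqrt(1/510857 + (-3 - 397/2172)) = sqrt(1/510857 - 6913/2172) = sqrt(-3531552269/1109581404) = I*sqrt(979636181234101419)/554790702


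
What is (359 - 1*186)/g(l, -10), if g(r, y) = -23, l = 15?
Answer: -173/23 ≈ -7.5217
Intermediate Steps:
(359 - 1*186)/g(l, -10) = (359 - 1*186)/(-23) = (359 - 186)*(-1/23) = 173*(-1/23) = -173/23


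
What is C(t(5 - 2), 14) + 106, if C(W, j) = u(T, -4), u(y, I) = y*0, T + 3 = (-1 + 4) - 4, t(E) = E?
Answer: 106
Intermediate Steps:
T = -4 (T = -3 + ((-1 + 4) - 4) = -3 + (3 - 4) = -3 - 1 = -4)
u(y, I) = 0
C(W, j) = 0
C(t(5 - 2), 14) + 106 = 0 + 106 = 106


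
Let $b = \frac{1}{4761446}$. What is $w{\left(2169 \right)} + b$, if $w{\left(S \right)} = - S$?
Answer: $- \frac{10327576373}{4761446} \approx -2169.0$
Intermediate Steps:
$b = \frac{1}{4761446} \approx 2.1002 \cdot 10^{-7}$
$w{\left(2169 \right)} + b = \left(-1\right) 2169 + \frac{1}{4761446} = -2169 + \frac{1}{4761446} = - \frac{10327576373}{4761446}$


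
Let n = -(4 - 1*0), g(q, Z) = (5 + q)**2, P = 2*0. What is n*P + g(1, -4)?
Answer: 36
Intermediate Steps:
P = 0
n = -4 (n = -(4 + 0) = -1*4 = -4)
n*P + g(1, -4) = -4*0 + (5 + 1)**2 = 0 + 6**2 = 0 + 36 = 36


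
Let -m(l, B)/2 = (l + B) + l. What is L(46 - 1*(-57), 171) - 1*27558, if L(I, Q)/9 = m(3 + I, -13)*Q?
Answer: -640080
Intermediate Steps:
m(l, B) = -4*l - 2*B (m(l, B) = -2*((l + B) + l) = -2*((B + l) + l) = -2*(B + 2*l) = -4*l - 2*B)
L(I, Q) = 9*Q*(14 - 4*I) (L(I, Q) = 9*((-4*(3 + I) - 2*(-13))*Q) = 9*(((-12 - 4*I) + 26)*Q) = 9*((14 - 4*I)*Q) = 9*(Q*(14 - 4*I)) = 9*Q*(14 - 4*I))
L(46 - 1*(-57), 171) - 1*27558 = 18*171*(7 - 2*(46 - 1*(-57))) - 1*27558 = 18*171*(7 - 2*(46 + 57)) - 27558 = 18*171*(7 - 2*103) - 27558 = 18*171*(7 - 206) - 27558 = 18*171*(-199) - 27558 = -612522 - 27558 = -640080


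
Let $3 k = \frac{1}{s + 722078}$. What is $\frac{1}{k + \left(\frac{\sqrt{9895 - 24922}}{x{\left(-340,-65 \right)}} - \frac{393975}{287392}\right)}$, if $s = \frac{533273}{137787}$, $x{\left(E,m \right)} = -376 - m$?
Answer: $- \frac{641455653430800949183371491249581664}{952045700823429347637002213875355713} + \frac{1504570023511935225669149619485696 i \sqrt{15027}}{952045700823429347637002213875355713} \approx -0.67377 + 0.19373 i$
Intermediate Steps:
$s = \frac{41021}{10599}$ ($s = 533273 \cdot \frac{1}{137787} = \frac{41021}{10599} \approx 3.8703$)
$k = \frac{3533}{7653345743}$ ($k = \frac{1}{3 \left(\frac{41021}{10599} + 722078\right)} = \frac{1}{3 \cdot \frac{7653345743}{10599}} = \frac{1}{3} \cdot \frac{10599}{7653345743} = \frac{3533}{7653345743} \approx 4.6163 \cdot 10^{-7}$)
$\frac{1}{k + \left(\frac{\sqrt{9895 - 24922}}{x{\left(-340,-65 \right)}} - \frac{393975}{287392}\right)} = \frac{1}{\frac{3533}{7653345743} + \left(\frac{\sqrt{9895 - 24922}}{-376 - -65} - \frac{393975}{287392}\right)} = \frac{1}{\frac{3533}{7653345743} + \left(\frac{\sqrt{-15027}}{-376 + 65} - \frac{393975}{287392}\right)} = \frac{1}{\frac{3533}{7653345743} - \left(\frac{393975}{287392} - \frac{i \sqrt{15027}}{-311}\right)} = \frac{1}{\frac{3533}{7653345743} - \left(\frac{393975}{287392} - i \sqrt{15027} \left(- \frac{1}{311}\right)\right)} = \frac{1}{\frac{3533}{7653345743} - \left(\frac{393975}{287392} + \frac{i \sqrt{15027}}{311}\right)} = \frac{1}{- \frac{3015225873742489}{2199510339772256} - \frac{i \sqrt{15027}}{311}}$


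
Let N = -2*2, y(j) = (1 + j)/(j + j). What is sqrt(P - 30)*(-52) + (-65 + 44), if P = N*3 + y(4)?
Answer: -21 - 13*I*sqrt(662) ≈ -21.0 - 334.48*I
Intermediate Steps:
y(j) = (1 + j)/(2*j) (y(j) = (1 + j)/((2*j)) = (1 + j)*(1/(2*j)) = (1 + j)/(2*j))
N = -4
P = -91/8 (P = -4*3 + (1/2)*(1 + 4)/4 = -12 + (1/2)*(1/4)*5 = -12 + 5/8 = -91/8 ≈ -11.375)
sqrt(P - 30)*(-52) + (-65 + 44) = sqrt(-91/8 - 30)*(-52) + (-65 + 44) = sqrt(-331/8)*(-52) - 21 = (I*sqrt(662)/4)*(-52) - 21 = -13*I*sqrt(662) - 21 = -21 - 13*I*sqrt(662)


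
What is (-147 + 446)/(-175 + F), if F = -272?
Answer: -299/447 ≈ -0.66890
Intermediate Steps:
(-147 + 446)/(-175 + F) = (-147 + 446)/(-175 - 272) = 299/(-447) = 299*(-1/447) = -299/447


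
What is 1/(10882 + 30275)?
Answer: 1/41157 ≈ 2.4297e-5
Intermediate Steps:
1/(10882 + 30275) = 1/41157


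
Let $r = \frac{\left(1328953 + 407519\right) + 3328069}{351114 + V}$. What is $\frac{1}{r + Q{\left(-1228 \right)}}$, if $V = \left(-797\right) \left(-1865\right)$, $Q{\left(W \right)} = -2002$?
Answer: $- \frac{1837519}{3673648497} \approx -0.00050019$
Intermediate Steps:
$V = 1486405$
$r = \frac{5064541}{1837519}$ ($r = \frac{\left(1328953 + 407519\right) + 3328069}{351114 + 1486405} = \frac{1736472 + 3328069}{1837519} = 5064541 \cdot \frac{1}{1837519} = \frac{5064541}{1837519} \approx 2.7562$)
$\frac{1}{r + Q{\left(-1228 \right)}} = \frac{1}{\frac{5064541}{1837519} - 2002} = \frac{1}{- \frac{3673648497}{1837519}} = - \frac{1837519}{3673648497}$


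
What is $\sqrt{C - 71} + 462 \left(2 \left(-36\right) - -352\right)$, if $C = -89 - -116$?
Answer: $129360 + 2 i \sqrt{11} \approx 1.2936 \cdot 10^{5} + 6.6332 i$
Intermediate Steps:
$C = 27$ ($C = -89 + 116 = 27$)
$\sqrt{C - 71} + 462 \left(2 \left(-36\right) - -352\right) = \sqrt{27 - 71} + 462 \left(2 \left(-36\right) - -352\right) = \sqrt{-44} + 462 \left(-72 + 352\right) = 2 i \sqrt{11} + 462 \cdot 280 = 2 i \sqrt{11} + 129360 = 129360 + 2 i \sqrt{11}$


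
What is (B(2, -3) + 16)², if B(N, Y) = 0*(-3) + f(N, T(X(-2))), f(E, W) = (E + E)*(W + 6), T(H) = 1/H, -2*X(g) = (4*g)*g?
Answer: 6241/4 ≈ 1560.3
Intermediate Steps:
X(g) = -2*g² (X(g) = -4*g*g/2 = -2*g²)
f(E, W) = 2*E*(6 + W) (f(E, W) = (2*E)*(6 + W) = 2*E*(6 + W))
B(N, Y) = 47*N/4 (B(N, Y) = 0*(-3) + 2*N*(6 + 1/(-2*(-2)²)) = 0 + 2*N*(6 + 1/(-2*4)) = 0 + 2*N*(6 + 1/(-8)) = 0 + 2*N*(6 - ⅛) = 0 + 2*N*(47/8) = 0 + 47*N/4 = 47*N/4)
(B(2, -3) + 16)² = ((47/4)*2 + 16)² = (47/2 + 16)² = (79/2)² = 6241/4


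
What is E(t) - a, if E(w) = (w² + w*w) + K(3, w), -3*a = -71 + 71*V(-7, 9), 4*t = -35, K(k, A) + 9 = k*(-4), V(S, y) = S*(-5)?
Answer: 22483/24 ≈ 936.79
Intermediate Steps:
V(S, y) = -5*S
K(k, A) = -9 - 4*k (K(k, A) = -9 + k*(-4) = -9 - 4*k)
t = -35/4 (t = (¼)*(-35) = -35/4 ≈ -8.7500)
a = -2414/3 (a = -(-71 + 71*(-5*(-7)))/3 = -(-71 + 71*35)/3 = -(-71 + 2485)/3 = -⅓*2414 = -2414/3 ≈ -804.67)
E(w) = -21 + 2*w² (E(w) = (w² + w*w) + (-9 - 4*3) = (w² + w²) + (-9 - 12) = 2*w² - 21 = -21 + 2*w²)
E(t) - a = (-21 + 2*(-35/4)²) - 1*(-2414/3) = (-21 + 2*(1225/16)) + 2414/3 = (-21 + 1225/8) + 2414/3 = 1057/8 + 2414/3 = 22483/24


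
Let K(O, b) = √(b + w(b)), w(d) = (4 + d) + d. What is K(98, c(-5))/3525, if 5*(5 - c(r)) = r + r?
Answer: 1/705 ≈ 0.0014184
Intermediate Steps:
w(d) = 4 + 2*d
c(r) = 5 - 2*r/5 (c(r) = 5 - (r + r)/5 = 5 - 2*r/5)
K(O, b) = √(4 + 3*b) (K(O, b) = √(b + (4 + 2*b)) = √(4 + 3*b))
K(98, c(-5))/3525 = √(4 + 3*(5 - ⅖*(-5)))/3525 = √(4 + 3*(5 + 2))*(1/3525) = √(4 + 3*7)*(1/3525) = √(4 + 21)*(1/3525) = √25*(1/3525) = 5*(1/3525) = 1/705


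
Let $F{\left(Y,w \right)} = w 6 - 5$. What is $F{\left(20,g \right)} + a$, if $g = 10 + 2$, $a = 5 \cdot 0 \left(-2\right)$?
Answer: $67$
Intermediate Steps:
$a = 0$ ($a = 0 \left(-2\right) = 0$)
$g = 12$
$F{\left(Y,w \right)} = -5 + 6 w$ ($F{\left(Y,w \right)} = 6 w - 5 = -5 + 6 w$)
$F{\left(20,g \right)} + a = \left(-5 + 6 \cdot 12\right) + 0 = \left(-5 + 72\right) + 0 = 67 + 0 = 67$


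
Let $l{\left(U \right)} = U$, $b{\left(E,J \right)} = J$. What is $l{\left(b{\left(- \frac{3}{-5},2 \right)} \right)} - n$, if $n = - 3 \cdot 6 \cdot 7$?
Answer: $128$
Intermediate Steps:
$n = -126$ ($n = \left(-3\right) 42 = -126$)
$l{\left(b{\left(- \frac{3}{-5},2 \right)} \right)} - n = 2 - -126 = 2 + 126 = 128$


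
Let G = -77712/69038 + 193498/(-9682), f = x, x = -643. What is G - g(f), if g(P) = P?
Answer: 103921685370/167106479 ≈ 621.89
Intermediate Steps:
f = -643
G = -3527780627/167106479 (G = -77712*1/69038 + 193498*(-1/9682) = -38856/34519 - 96749/4841 = -3527780627/167106479 ≈ -21.111)
G - g(f) = -3527780627/167106479 - 1*(-643) = -3527780627/167106479 + 643 = 103921685370/167106479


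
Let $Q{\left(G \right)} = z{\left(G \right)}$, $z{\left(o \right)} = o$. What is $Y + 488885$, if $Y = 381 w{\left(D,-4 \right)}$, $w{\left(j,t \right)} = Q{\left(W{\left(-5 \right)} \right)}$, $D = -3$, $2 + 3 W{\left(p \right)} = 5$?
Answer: $489266$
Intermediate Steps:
$W{\left(p \right)} = 1$ ($W{\left(p \right)} = - \frac{2}{3} + \frac{1}{3} \cdot 5 = - \frac{2}{3} + \frac{5}{3} = 1$)
$Q{\left(G \right)} = G$
$w{\left(j,t \right)} = 1$
$Y = 381$ ($Y = 381 \cdot 1 = 381$)
$Y + 488885 = 381 + 488885 = 489266$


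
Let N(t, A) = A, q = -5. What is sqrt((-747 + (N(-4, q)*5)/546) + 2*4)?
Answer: I*sqrt(220321374)/546 ≈ 27.185*I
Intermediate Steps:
sqrt((-747 + (N(-4, q)*5)/546) + 2*4) = sqrt((-747 - 5*5/546) + 2*4) = sqrt((-747 - 25*1/546) + 8) = sqrt((-747 - 25/546) + 8) = sqrt(-407887/546 + 8) = sqrt(-403519/546) = I*sqrt(220321374)/546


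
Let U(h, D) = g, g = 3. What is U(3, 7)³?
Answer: 27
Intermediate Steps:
U(h, D) = 3
U(3, 7)³ = 3³ = 27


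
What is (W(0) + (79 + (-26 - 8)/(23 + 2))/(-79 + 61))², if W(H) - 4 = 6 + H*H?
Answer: 727609/22500 ≈ 32.338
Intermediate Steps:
W(H) = 10 + H² (W(H) = 4 + (6 + H*H) = 4 + (6 + H²) = 10 + H²)
(W(0) + (79 + (-26 - 8)/(23 + 2))/(-79 + 61))² = ((10 + 0²) + (79 + (-26 - 8)/(23 + 2))/(-79 + 61))² = ((10 + 0) + (79 - 34/25)/(-18))² = (10 + (79 - 34*1/25)*(-1/18))² = (10 + (79 - 34/25)*(-1/18))² = (10 + (1941/25)*(-1/18))² = (10 - 647/150)² = (853/150)² = 727609/22500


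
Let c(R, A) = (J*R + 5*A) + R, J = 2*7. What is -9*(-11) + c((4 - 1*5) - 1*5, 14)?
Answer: 79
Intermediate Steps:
J = 14
c(R, A) = 5*A + 15*R (c(R, A) = (14*R + 5*A) + R = (5*A + 14*R) + R = 5*A + 15*R)
-9*(-11) + c((4 - 1*5) - 1*5, 14) = -9*(-11) + (5*14 + 15*((4 - 1*5) - 1*5)) = 99 + (70 + 15*((4 - 5) - 5)) = 99 + (70 + 15*(-1 - 5)) = 99 + (70 + 15*(-6)) = 99 + (70 - 90) = 99 - 20 = 79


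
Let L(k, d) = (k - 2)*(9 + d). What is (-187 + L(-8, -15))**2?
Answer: 16129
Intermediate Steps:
L(k, d) = (-2 + k)*(9 + d)
(-187 + L(-8, -15))**2 = (-187 + (-18 - 2*(-15) + 9*(-8) - 15*(-8)))**2 = (-187 + (-18 + 30 - 72 + 120))**2 = (-187 + 60)**2 = (-127)**2 = 16129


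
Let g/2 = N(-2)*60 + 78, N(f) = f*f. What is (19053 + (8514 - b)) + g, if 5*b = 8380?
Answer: 26527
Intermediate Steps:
b = 1676 (b = (⅕)*8380 = 1676)
N(f) = f²
g = 636 (g = 2*((-2)²*60 + 78) = 2*(4*60 + 78) = 2*(240 + 78) = 2*318 = 636)
(19053 + (8514 - b)) + g = (19053 + (8514 - 1*1676)) + 636 = (19053 + (8514 - 1676)) + 636 = (19053 + 6838) + 636 = 25891 + 636 = 26527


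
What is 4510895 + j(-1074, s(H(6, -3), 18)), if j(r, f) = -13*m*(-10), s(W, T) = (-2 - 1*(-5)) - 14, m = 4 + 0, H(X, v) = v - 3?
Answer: 4511415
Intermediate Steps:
H(X, v) = -3 + v
m = 4
s(W, T) = -11 (s(W, T) = (-2 + 5) - 14 = 3 - 14 = -11)
j(r, f) = 520 (j(r, f) = -13*4*(-10) = -52*(-10) = 520)
4510895 + j(-1074, s(H(6, -3), 18)) = 4510895 + 520 = 4511415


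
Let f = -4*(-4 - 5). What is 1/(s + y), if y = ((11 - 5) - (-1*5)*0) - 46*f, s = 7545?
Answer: 1/5895 ≈ 0.00016964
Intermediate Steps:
f = 36 (f = -4*(-9) = 36)
y = -1650 (y = ((11 - 5) - (-1*5)*0) - 46*36 = (6 - (-5)*0) - 1656 = (6 - 1*0) - 1656 = (6 + 0) - 1656 = 6 - 1656 = -1650)
1/(s + y) = 1/(7545 - 1650) = 1/5895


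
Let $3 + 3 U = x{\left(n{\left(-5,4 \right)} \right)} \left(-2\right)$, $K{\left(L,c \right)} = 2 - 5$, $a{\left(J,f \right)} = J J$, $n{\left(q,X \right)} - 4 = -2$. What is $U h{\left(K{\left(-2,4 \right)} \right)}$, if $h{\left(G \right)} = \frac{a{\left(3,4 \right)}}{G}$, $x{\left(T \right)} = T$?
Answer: $7$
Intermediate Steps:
$n{\left(q,X \right)} = 2$ ($n{\left(q,X \right)} = 4 - 2 = 2$)
$a{\left(J,f \right)} = J^{2}$
$K{\left(L,c \right)} = -3$ ($K{\left(L,c \right)} = 2 - 5 = -3$)
$h{\left(G \right)} = \frac{9}{G}$ ($h{\left(G \right)} = \frac{3^{2}}{G} = \frac{9}{G}$)
$U = - \frac{7}{3}$ ($U = -1 + \frac{2 \left(-2\right)}{3} = -1 + \frac{1}{3} \left(-4\right) = -1 - \frac{4}{3} = - \frac{7}{3} \approx -2.3333$)
$U h{\left(K{\left(-2,4 \right)} \right)} = - \frac{7 \frac{9}{-3}}{3} = - \frac{7 \cdot 9 \left(- \frac{1}{3}\right)}{3} = \left(- \frac{7}{3}\right) \left(-3\right) = 7$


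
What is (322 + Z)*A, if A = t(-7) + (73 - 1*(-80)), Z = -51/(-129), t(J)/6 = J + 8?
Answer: 2204217/43 ≈ 51261.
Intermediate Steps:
t(J) = 48 + 6*J (t(J) = 6*(J + 8) = 6*(8 + J) = 48 + 6*J)
Z = 17/43 (Z = -51*(-1/129) = 17/43 ≈ 0.39535)
A = 159 (A = (48 + 6*(-7)) + (73 - 1*(-80)) = (48 - 42) + (73 + 80) = 6 + 153 = 159)
(322 + Z)*A = (322 + 17/43)*159 = (13863/43)*159 = 2204217/43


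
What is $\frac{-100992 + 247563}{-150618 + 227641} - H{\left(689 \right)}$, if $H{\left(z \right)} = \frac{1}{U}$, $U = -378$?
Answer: $\frac{55480861}{29114694} \approx 1.9056$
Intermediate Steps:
$H{\left(z \right)} = - \frac{1}{378}$ ($H{\left(z \right)} = \frac{1}{-378} = - \frac{1}{378}$)
$\frac{-100992 + 247563}{-150618 + 227641} - H{\left(689 \right)} = \frac{-100992 + 247563}{-150618 + 227641} - - \frac{1}{378} = \frac{146571}{77023} + \frac{1}{378} = \frac{55480861}{29114694}$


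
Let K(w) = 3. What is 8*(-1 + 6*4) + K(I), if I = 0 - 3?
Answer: 187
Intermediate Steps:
I = -3
8*(-1 + 6*4) + K(I) = 8*(-1 + 6*4) + 3 = 8*(-1 + 24) + 3 = 8*23 + 3 = 184 + 3 = 187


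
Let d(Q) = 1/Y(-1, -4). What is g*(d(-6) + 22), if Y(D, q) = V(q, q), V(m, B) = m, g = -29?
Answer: -2523/4 ≈ -630.75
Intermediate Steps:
Y(D, q) = q
d(Q) = -1/4 (d(Q) = 1/(-4) = -1/4)
g*(d(-6) + 22) = -29*(-1/4 + 22) = -29*87/4 = -2523/4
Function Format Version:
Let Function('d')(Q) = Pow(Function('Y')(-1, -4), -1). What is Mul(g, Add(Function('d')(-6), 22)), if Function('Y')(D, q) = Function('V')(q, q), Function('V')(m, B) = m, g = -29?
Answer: Rational(-2523, 4) ≈ -630.75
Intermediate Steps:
Function('Y')(D, q) = q
Function('d')(Q) = Rational(-1, 4) (Function('d')(Q) = Pow(-4, -1) = Rational(-1, 4))
Mul(g, Add(Function('d')(-6), 22)) = Mul(-29, Add(Rational(-1, 4), 22)) = Mul(-29, Rational(87, 4)) = Rational(-2523, 4)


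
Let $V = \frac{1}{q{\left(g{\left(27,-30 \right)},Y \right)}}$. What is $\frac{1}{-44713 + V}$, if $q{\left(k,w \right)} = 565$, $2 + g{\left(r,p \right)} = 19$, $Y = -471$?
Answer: $- \frac{565}{25262844} \approx -2.2365 \cdot 10^{-5}$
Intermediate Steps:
$g{\left(r,p \right)} = 17$ ($g{\left(r,p \right)} = -2 + 19 = 17$)
$V = \frac{1}{565} \approx 0.0017699$
$\frac{1}{-44713 + V} = \frac{1}{-44713 + \frac{1}{565}} = \frac{1}{- \frac{25262844}{565}} = - \frac{565}{25262844}$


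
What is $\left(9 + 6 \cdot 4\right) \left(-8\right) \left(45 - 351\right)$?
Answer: $80784$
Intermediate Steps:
$\left(9 + 6 \cdot 4\right) \left(-8\right) \left(45 - 351\right) = \left(9 + 24\right) \left(-8\right) \left(-306\right) = 33 \left(-8\right) \left(-306\right) = \left(-264\right) \left(-306\right) = 80784$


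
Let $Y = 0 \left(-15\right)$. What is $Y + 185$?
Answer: $185$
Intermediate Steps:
$Y = 0$
$Y + 185 = 0 + 185 = 185$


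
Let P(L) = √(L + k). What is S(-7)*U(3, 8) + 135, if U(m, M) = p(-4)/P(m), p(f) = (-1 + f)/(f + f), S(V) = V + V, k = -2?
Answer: 505/4 ≈ 126.25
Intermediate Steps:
S(V) = 2*V
p(f) = (-1 + f)/(2*f) (p(f) = (-1 + f)/((2*f)) = (-1 + f)*(1/(2*f)) = (-1 + f)/(2*f))
P(L) = √(-2 + L) (P(L) = √(L - 2) = √(-2 + L))
U(m, M) = 5/(8*√(-2 + m)) (U(m, M) = ((½)*(-1 - 4)/(-4))/(√(-2 + m)) = ((½)*(-¼)*(-5))/√(-2 + m) = 5/(8*√(-2 + m)))
S(-7)*U(3, 8) + 135 = (2*(-7))*(5/(8*√(-2 + 3))) + 135 = -35/(4*√1) + 135 = -35/4 + 135 = 505/4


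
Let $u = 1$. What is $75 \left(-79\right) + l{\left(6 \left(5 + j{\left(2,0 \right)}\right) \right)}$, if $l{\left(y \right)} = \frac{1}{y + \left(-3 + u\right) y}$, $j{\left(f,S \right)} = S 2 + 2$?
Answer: $- \frac{248851}{42} \approx -5925.0$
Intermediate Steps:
$j{\left(f,S \right)} = 2 + 2 S$ ($j{\left(f,S \right)} = 2 S + 2 = 2 + 2 S$)
$l{\left(y \right)} = - \frac{1}{y}$ ($l{\left(y \right)} = \frac{1}{y + \left(-3 + 1\right) y} = \frac{1}{y - 2 y} = \frac{1}{\left(-1\right) y} = - \frac{1}{y}$)
$75 \left(-79\right) + l{\left(6 \left(5 + j{\left(2,0 \right)}\right) \right)} = 75 \left(-79\right) - \frac{1}{6 \left(5 + \left(2 + 2 \cdot 0\right)\right)} = -5925 - \frac{1}{6 \left(5 + \left(2 + 0\right)\right)} = -5925 - \frac{1}{6 \left(5 + 2\right)} = -5925 - \frac{1}{6 \cdot 7} = -5925 - \frac{1}{42} = - \frac{248851}{42}$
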